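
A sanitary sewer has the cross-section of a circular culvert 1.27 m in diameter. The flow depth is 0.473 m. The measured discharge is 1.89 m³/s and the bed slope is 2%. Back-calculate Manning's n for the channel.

For a circular section of diameter D = 1.27 m at depth y = 0.473 m, the central angle is θ = 2 arccos(1 − 2y/D) = 2.626 rad. Then A = (D²/8)(θ − sin θ) = 0.4299 m² and P = Dθ/2 = 1.667 m.
Hydraulic radius R = A/P = 0.4299/1.667 = 0.2578 m.
Rearranging Manning's equation: n = (1/Q) A R^(2/3) S^(1/2) = (1/1.89) × 0.4299 × 0.2578^(2/3) × √0.02 = 0.013.

n = 0.013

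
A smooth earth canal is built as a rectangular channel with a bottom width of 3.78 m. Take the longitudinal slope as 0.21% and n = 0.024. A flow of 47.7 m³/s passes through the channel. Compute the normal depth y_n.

y_n = 5.3 m

Manning's equation rearranged: A R^(2/3) = nQ / (1·√S) = 0.024 × 47.7 / (√0.0021) = 24.98.
At y = 6.65 m: A R^(2/3) = 32.52 — high.
At y = 3.83 m: A R^(2/3) = 16.94 — low.
At y = 5.3 m: A R^(2/3) = 24.99 — matches.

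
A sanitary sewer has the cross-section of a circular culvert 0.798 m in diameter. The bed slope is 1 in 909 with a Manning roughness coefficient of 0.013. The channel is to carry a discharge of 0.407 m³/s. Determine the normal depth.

y_n = 0.611 m

Manning's equation rearranged: A R^(2/3) = nQ / (1·√S) = 0.013 × 0.407 / (√0.0011) = 0.1595.
Trying y = 0.426 m: A R^(2/3) = 0.09526 — short.
Trying y = 0.742 m: A R^(2/3) = 0.1836 — over.
Trying y = 0.611 m: A R^(2/3) = 0.1594 — ≈ 0.1595.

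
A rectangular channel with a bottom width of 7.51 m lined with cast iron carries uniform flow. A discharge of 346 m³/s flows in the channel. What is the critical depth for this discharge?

For a rectangular channel, critical depth y_c = (q²/g)^(1/3) where q = Q/b = 346/7.51 = 46.07 m²/s.
So y_c = (46.07²/9.81)^(1/3) = 6 m.

y_c = 6 m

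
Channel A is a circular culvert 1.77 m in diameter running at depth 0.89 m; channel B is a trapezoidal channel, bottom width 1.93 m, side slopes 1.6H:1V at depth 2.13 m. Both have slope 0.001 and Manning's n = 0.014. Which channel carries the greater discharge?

channel B

Channel A: For a circular section of diameter D = 1.77 m at depth y = 0.89 m, the central angle is θ = 2 arccos(1 − 2y/D) = 3.153 rad. Then A = (D²/8)(θ − sin θ) = 1.239 m² and P = Dθ/2 = 2.79 m. Hydraulic radius R = A/P = 1.239/2.79 = 0.4441 m. Q_A = (1/0.014)·1.239·0.4441^(2/3)·√0.001 = 1.629 m³/s.
Channel B: With bottom width b = 1.93 m and side slope z = 1.6: A = (b + zy)y = (1.93 + 1.6×2.13)×2.13 = 11.37 m²; P = b + 2y√(1+z²) = 1.93 + 2×2.13×1.887 = 9.968 m. Hydraulic radius R = A/P = 11.37/9.968 = 1.141 m. Q_B = (1/0.014)·11.37·1.141^(2/3)·√0.001 = 28.04 m³/s.
Q_A = 1.629 m³/s vs Q_B = 28.04 m³/s, so channel B carries more.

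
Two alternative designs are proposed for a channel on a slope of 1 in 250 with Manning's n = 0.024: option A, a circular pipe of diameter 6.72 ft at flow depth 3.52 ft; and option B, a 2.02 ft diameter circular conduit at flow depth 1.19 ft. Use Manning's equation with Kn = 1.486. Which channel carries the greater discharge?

Channel A: For a circular section of diameter D = 6.72 ft at depth y = 3.52 ft, the central angle is θ = 2 arccos(1 − 2y/D) = 3.237 rad. Then A = (D²/8)(θ − sin θ) = 18.81 ft² and P = Dθ/2 = 10.88 ft. Hydraulic radius R = A/P = 18.81/10.88 = 1.729 ft. Q_A = (1.486/0.024)·18.81·1.729^(2/3)·√0.004 = 106.1 ft³/s.
Channel B: For a circular section of diameter D = 2.02 ft at depth y = 1.19 ft, the central angle is θ = 2 arccos(1 − 2y/D) = 3.5 rad. Then A = (D²/8)(θ − sin θ) = 1.964 ft² and P = Dθ/2 = 3.535 ft. Hydraulic radius R = A/P = 1.964/3.535 = 0.5556 ft. Q_B = (1.486/0.024)·1.964·0.5556^(2/3)·√0.004 = 5.198 ft³/s.
Q_A = 106.1 ft³/s vs Q_B = 5.198 ft³/s, so channel A carries more.

channel A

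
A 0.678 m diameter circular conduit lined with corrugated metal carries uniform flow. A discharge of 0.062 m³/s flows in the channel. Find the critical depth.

y_c = 0.152 m

At critical depth, Q² T / (g A³) = 1, i.e. A³/T = Q²/g = 0.062²/9.81 = 0.0003918.
Try y = 0.183 m: A³/T = 0.000807 — too large.
Try y = 0.132 m: A³/T = 0.0002254 — too small.
Try y = 0.152 m: A³/T = 0.0003914 — ≈ 0.0003918.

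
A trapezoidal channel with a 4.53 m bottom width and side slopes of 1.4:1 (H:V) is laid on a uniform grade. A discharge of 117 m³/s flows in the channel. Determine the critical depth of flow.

y_c = 3 m

At critical depth, Q² T / (g A³) = 1, i.e. A³/T = Q²/g = 117²/9.81 = 1395.
Try y = 3.58 m: A³/T = 2739 — too large.
Try y = 2.65 m: A³/T = 871.3 — too small.
Try y = 3 m: A³/T = 1389 — ≈ 1395.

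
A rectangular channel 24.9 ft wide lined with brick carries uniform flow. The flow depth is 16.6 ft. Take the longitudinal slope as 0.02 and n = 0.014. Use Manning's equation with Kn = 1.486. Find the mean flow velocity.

V = 55.5 ft/s

Flow area A = b·y = 24.9 × 16.6 = 413.3 ft². Wetted perimeter P = b + 2y = 24.9 + 2×16.6 = 58.1 ft.
Hydraulic radius R = A/P = 413.3/58.1 = 7.114 ft.
From Manning's equation, V = (1.486/n) R^(2/3) S^(1/2) = (1.486/0.014) × 7.114^(2/3) × 0.02^(1/2) = 55.5 ft/s.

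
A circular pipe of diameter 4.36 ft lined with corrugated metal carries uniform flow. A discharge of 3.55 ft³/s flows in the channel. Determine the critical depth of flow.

y_c = 0.531 ft

At critical depth, Q² T / (g A³) = 1, i.e. A³/T = Q²/g = 3.55²/32.2 = 0.3914.
At y = 0.628 ft: A³/T = 0.7581 — high.
At y = 0.441 ft: A³/T = 0.1876 — low.
At y = 0.531 ft: A³/T = 0.391 — ≈ 0.3914.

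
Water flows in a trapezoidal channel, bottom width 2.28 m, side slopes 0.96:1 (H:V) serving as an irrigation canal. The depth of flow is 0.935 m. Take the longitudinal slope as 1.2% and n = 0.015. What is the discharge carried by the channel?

Q = 15.6 m³/s

With bottom width b = 2.28 m and side slope z = 0.96: A = (b + zy)y = (2.28 + 0.96×0.935)×0.935 = 2.971 m²; P = b + 2y√(1+z²) = 2.28 + 2×0.935×1.386 = 4.872 m.
Hydraulic radius R = A/P = 2.971/4.872 = 0.6098 m.
Manning's equation: Q = (1/n) A R^(2/3) S^(1/2) = (1/0.015) × 2.971 × 0.6098^(2/3) × 0.012^(1/2) = 15.6 m³/s.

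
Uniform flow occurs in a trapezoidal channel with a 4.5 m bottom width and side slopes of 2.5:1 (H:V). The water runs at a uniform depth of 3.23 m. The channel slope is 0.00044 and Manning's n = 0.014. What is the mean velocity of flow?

With bottom width b = 4.5 m and side slope z = 2.5: A = (b + zy)y = (4.5 + 2.5×3.23)×3.23 = 40.62 m²; P = b + 2y√(1+z²) = 4.5 + 2×3.23×2.693 = 21.89 m.
Hydraulic radius R = A/P = 40.62/21.89 = 1.855 m.
From Manning's equation, V = (1/n) R^(2/3) S^(1/2) = (1/0.014) × 1.855^(2/3) × 0.00044^(1/2) = 2.26 m/s.

V = 2.26 m/s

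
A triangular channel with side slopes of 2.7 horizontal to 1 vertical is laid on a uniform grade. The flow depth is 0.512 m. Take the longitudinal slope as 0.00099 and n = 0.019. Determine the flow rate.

For a triangular section with side slope z = 2.7: A = zy² = 2.7×0.512² = 0.7078 m²; P = 2y√(1+z²) = 2×0.512×2.879 = 2.948 m.
Hydraulic radius R = A/P = 0.7078/2.948 = 0.2401 m.
Manning's equation: Q = (1/n) A R^(2/3) S^(1/2) = (1/0.019) × 0.7078 × 0.2401^(2/3) × 0.00099^(1/2) = 0.453 m³/s.

Q = 0.453 m³/s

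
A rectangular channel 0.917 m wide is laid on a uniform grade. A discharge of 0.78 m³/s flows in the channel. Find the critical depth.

For a rectangular channel, critical depth y_c = (q²/g)^(1/3) where q = Q/b = 0.78/0.917 = 0.8506 m²/s.
So y_c = (0.8506²/9.81)^(1/3) = 0.419 m.

y_c = 0.419 m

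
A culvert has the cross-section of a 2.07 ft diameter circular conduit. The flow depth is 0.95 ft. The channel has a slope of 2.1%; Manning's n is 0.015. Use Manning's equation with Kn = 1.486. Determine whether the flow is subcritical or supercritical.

supercritical

For a circular section of diameter D = 2.07 ft at depth y = 0.95 ft, the central angle is θ = 2 arccos(1 − 2y/D) = 2.977 rad. Then A = (D²/8)(θ − sin θ) = 1.507 ft² and P = Dθ/2 = 3.081 ft.
Hydraulic radius R = A/P = 1.507/3.081 = 0.489 ft.
V = (1.486/n) R^(2/3) √S = (1.486/0.015) × 0.489^(2/3) × √0.021 = 8.911 ft/s. Hydraulic depth D_h = A/T = 1.507/2.063 = 0.7305 ft.
Froude number Fr = V/√(g·D_h) = 8.911/√(32.2×0.7305) = 1.84, which is greater than 1, so the flow is supercritical.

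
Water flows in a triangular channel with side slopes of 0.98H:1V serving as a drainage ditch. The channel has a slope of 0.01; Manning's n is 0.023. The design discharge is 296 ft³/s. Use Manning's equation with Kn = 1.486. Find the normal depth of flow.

y_n = 5.5 ft

Manning's equation rearranged: A R^(2/3) = nQ / (1.486·√S) = 0.023 × 296 / (1.486 × √0.01) = 45.81.
Trying y = 4.35 ft: A R^(2/3) = 24.54 — too small.
Trying y = 6.58 ft: A R^(2/3) = 73.99 — too large.
Trying y = 5.5 ft: A R^(2/3) = 45.87 — ≈ 45.81.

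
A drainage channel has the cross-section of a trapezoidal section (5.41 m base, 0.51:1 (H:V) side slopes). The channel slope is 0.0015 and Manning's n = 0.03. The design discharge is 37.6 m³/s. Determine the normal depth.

y_n = 2.96 m

Manning's equation rearranged: A R^(2/3) = nQ / (1·√S) = 0.03 × 37.6 / (√0.0015) = 29.12.
Try y = 2.64 m: A R^(2/3) = 24.13 — too small.
Try y = 2.96 m: A R^(2/3) = 29.16 — close enough.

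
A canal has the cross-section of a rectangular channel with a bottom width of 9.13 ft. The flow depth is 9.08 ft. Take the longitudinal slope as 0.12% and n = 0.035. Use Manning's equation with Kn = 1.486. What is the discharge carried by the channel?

Flow area A = b·y = 9.13 × 9.08 = 82.9 ft². Wetted perimeter P = b + 2y = 9.13 + 2×9.08 = 27.29 ft.
Hydraulic radius R = A/P = 82.9/27.29 = 3.038 ft.
Manning's equation: Q = (1.486/n) A R^(2/3) S^(1/2) = (1.486/0.035) × 82.9 × 3.038^(2/3) × 0.0012^(1/2) = 256 ft³/s.

Q = 256 ft³/s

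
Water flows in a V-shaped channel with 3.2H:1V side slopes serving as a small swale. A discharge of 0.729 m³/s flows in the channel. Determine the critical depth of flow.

At critical depth, Q² T / (g A³) = 1, i.e. A³/T = Q²/g = 0.729²/9.81 = 0.05417.
Trying y = 0.334 m: A³/T = 0.02128 — too small.
Trying y = 0.403 m: A³/T = 0.05442 — ≈ 0.05417.

y_c = 0.403 m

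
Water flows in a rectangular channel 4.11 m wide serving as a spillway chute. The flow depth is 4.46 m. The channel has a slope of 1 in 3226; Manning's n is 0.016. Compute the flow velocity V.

Flow area A = b·y = 4.11 × 4.46 = 18.33 m². Wetted perimeter P = b + 2y = 4.11 + 2×4.46 = 13.03 m.
Hydraulic radius R = A/P = 18.33/13.03 = 1.407 m.
From Manning's equation, V = (1/n) R^(2/3) S^(1/2) = (1/0.016) × 1.407^(2/3) × 0.00031^(1/2) = 1.38 m/s.

V = 1.38 m/s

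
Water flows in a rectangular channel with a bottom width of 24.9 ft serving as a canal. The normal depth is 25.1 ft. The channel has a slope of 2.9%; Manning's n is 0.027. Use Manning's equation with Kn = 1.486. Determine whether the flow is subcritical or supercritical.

supercritical

Flow area A = b·y = 24.9 × 25.1 = 625 ft². Wetted perimeter P = b + 2y = 24.9 + 2×25.1 = 75.1 ft.
Hydraulic radius R = A/P = 625/75.1 = 8.322 ft.
V = (1.486/n) R^(2/3) √S = (1.486/0.027) × 8.322^(2/3) × √0.029 = 38.49 ft/s. Hydraulic depth D_h = A/T = 625/24.9 = 25.1 ft.
Froude number Fr = V/√(g·D_h) = 38.49/√(32.2×25.1) = 1.35, which is greater than 1, so the flow is supercritical.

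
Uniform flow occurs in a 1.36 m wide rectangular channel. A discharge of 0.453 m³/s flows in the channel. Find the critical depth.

y_c = 0.224 m

For a rectangular channel, critical depth y_c = (q²/g)^(1/3) where q = Q/b = 0.453/1.36 = 0.3331 m²/s.
So y_c = (0.3331²/9.81)^(1/3) = 0.224 m.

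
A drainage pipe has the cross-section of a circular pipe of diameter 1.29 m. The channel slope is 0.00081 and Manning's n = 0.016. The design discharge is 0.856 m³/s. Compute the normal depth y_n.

y_n = 0.859 m

Manning's equation rearranged: A R^(2/3) = nQ / (1·√S) = 0.016 × 0.856 / (√0.00081) = 0.4812.
Trying y = 1.01 m: A R^(2/3) = 0.5878 — over.
Trying y = 0.859 m: A R^(2/3) = 0.481 — ≈ 0.4812.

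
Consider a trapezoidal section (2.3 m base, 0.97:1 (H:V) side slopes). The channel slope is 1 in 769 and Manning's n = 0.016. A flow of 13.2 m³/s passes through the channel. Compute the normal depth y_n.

y_n = 1.61 m

Manning's equation rearranged: A R^(2/3) = nQ / (1·√S) = 0.016 × 13.2 / (√0.0013) = 5.857.
Trying y = 1.12 m: A R^(2/3) = 2.989 — too small.
Trying y = 1.8 m: A R^(2/3) = 7.261 — too large.
Trying y = 1.61 m: A R^(2/3) = 5.865 — matches.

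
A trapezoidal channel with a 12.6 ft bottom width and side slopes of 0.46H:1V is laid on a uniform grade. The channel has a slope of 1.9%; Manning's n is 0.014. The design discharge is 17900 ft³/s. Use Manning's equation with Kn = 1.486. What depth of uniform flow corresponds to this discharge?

y_n = 16.7 ft

Manning's equation rearranged: A R^(2/3) = nQ / (1.486·√S) = 0.014 × 17900 / (1.486 × √0.019) = 1223.
Trying y = 14.5 ft: A R^(2/3) = 950.7 — short.
Trying y = 16.7 ft: A R^(2/3) = 1223 — ≈ 1223.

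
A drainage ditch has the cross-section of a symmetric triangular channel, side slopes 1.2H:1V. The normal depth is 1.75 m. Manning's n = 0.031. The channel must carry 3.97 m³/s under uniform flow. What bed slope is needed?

For a triangular section with side slope z = 1.2: A = zy² = 1.2×1.75² = 3.675 m²; P = 2y√(1+z²) = 2×1.75×1.562 = 5.467 m.
Hydraulic radius R = A/P = 3.675/5.467 = 0.6722 m.
From Manning's equation, S = [nQ / (1 A R^(2/3))]² = [0.031 × 3.97 / (1 × 3.675 × 0.6722^(2/3))]² = 0.0019.

S = 0.0019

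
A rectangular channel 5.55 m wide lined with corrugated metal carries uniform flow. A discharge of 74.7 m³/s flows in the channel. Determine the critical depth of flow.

y_c = 2.64 m

For a rectangular channel, critical depth y_c = (q²/g)^(1/3) where q = Q/b = 74.7/5.55 = 13.46 m²/s.
So y_c = (13.46²/9.81)^(1/3) = 2.64 m.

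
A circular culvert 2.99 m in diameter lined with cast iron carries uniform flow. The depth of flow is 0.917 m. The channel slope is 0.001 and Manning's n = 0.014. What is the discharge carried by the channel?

For a circular section of diameter D = 2.99 m at depth y = 0.917 m, the central angle is θ = 2 arccos(1 − 2y/D) = 2.348 rad. Then A = (D²/8)(θ − sin θ) = 1.827 m² and P = Dθ/2 = 3.51 m.
Hydraulic radius R = A/P = 1.827/3.51 = 0.5204 m.
Manning's equation: Q = (1/n) A R^(2/3) S^(1/2) = (1/0.014) × 1.827 × 0.5204^(2/3) × 0.001^(1/2) = 2.67 m³/s.

Q = 2.67 m³/s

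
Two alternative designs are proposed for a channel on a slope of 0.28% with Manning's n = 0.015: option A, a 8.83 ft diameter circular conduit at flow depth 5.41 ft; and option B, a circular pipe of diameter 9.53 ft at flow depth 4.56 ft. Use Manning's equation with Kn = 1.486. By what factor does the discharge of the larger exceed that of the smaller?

1.22

Channel A: For a circular section of diameter D = 8.83 ft at depth y = 5.41 ft, the central angle is θ = 2 arccos(1 − 2y/D) = 3.596 rad. Then A = (D²/8)(θ − sin θ) = 39.33 ft² and P = Dθ/2 = 15.88 ft. Hydraulic radius R = A/P = 39.33/15.88 = 2.477 ft. Q_A = (1.486/0.015)·39.33·2.477^(2/3)·√0.0028 = 377.4 ft³/s.
Channel B: For a circular section of diameter D = 9.53 ft at depth y = 4.56 ft, the central angle is θ = 2 arccos(1 − 2y/D) = 3.056 rad. Then A = (D²/8)(θ − sin θ) = 33.71 ft² and P = Dθ/2 = 14.56 ft. Hydraulic radius R = A/P = 33.71/14.56 = 2.315 ft. Q_B = (1.486/0.015)·33.71·2.315^(2/3)·√0.0028 = 309.3 ft³/s.
The larger discharge is 377.4 ft³/s and the smaller is 309.3 ft³/s; the ratio is 1.22.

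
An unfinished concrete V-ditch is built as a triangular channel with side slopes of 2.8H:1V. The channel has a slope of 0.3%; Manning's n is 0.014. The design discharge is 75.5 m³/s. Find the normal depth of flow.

Manning's equation rearranged: A R^(2/3) = nQ / (1·√S) = 0.014 × 75.5 / (√0.003) = 19.3.
Try y = 2.86 m: A R^(2/3) = 27.93 — high.
Try y = 1.99 m: A R^(2/3) = 10.62 — low.
Try y = 2.49 m: A R^(2/3) = 19.3 — ≈ 19.3.

y_n = 2.49 m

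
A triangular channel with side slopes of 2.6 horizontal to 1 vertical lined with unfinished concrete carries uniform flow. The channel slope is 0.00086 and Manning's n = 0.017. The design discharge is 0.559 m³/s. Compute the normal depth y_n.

y_n = 0.554 m

Manning's equation rearranged: A R^(2/3) = nQ / (1·√S) = 0.017 × 0.559 / (√0.00086) = 0.324.
Trying y = 0.409 m: A R^(2/3) = 0.1442 — low.
Trying y = 0.639 m: A R^(2/3) = 0.4739 — high.
Trying y = 0.554 m: A R^(2/3) = 0.3238 — close enough.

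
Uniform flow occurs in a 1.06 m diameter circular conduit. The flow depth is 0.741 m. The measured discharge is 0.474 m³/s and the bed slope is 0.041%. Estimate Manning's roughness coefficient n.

n = 0.013

For a circular section of diameter D = 1.06 m at depth y = 0.741 m, the central angle is θ = 2 arccos(1 − 2y/D) = 3.961 rad. Then A = (D²/8)(θ − sin θ) = 0.6588 m² and P = Dθ/2 = 2.099 m.
Hydraulic radius R = A/P = 0.6588/2.099 = 0.3139 m.
Rearranging Manning's equation: n = (1/Q) A R^(2/3) S^(1/2) = (1/0.474) × 0.6588 × 0.3139^(2/3) × √0.00041 = 0.013.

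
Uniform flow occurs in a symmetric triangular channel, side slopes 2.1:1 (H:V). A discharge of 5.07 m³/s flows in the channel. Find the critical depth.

At critical depth, Q² T / (g A³) = 1, i.e. A³/T = Q²/g = 5.07²/9.81 = 2.62.
Trying y = 0.783 m: A³/T = 0.649 — low.
Trying y = 1.25 m: A³/T = 6.729 — high.
Trying y = 1.04 m: A³/T = 2.683 — ≈ 2.62.

y_c = 1.04 m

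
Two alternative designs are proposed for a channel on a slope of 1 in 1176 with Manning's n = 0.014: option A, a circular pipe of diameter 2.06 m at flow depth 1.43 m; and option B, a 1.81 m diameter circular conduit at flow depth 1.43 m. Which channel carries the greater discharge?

channel A

Channel A: For a circular section of diameter D = 2.06 m at depth y = 1.43 m, the central angle is θ = 2 arccos(1 − 2y/D) = 3.939 rad. Then A = (D²/8)(θ − sin θ) = 2.469 m² and P = Dθ/2 = 4.057 m. Hydraulic radius R = A/P = 2.469/4.057 = 0.6086 m. Q_A = (1/0.014)·2.469·0.6086^(2/3)·√0.0008503 = 3.694 m³/s.
Channel B: For a circular section of diameter D = 1.81 m at depth y = 1.43 m, the central angle is θ = 2 arccos(1 − 2y/D) = 4.379 rad. Then A = (D²/8)(θ − sin θ) = 2.18 m² and P = Dθ/2 = 3.963 m. Hydraulic radius R = A/P = 2.18/3.963 = 0.5501 m. Q_B = (1/0.014)·2.18·0.5501^(2/3)·√0.0008503 = 3.049 m³/s.
Q_A = 3.694 m³/s vs Q_B = 3.049 m³/s, so channel A carries more.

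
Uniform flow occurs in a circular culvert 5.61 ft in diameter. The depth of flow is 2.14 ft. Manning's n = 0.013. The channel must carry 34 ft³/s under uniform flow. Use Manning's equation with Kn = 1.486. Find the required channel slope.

S = 0.000967

For a circular section of diameter D = 5.61 ft at depth y = 2.14 ft, the central angle is θ = 2 arccos(1 − 2y/D) = 2.663 rad. Then A = (D²/8)(θ − sin θ) = 8.664 ft² and P = Dθ/2 = 7.469 ft.
Hydraulic radius R = A/P = 8.664/7.469 = 1.16 ft.
From Manning's equation, S = [nQ / (1.486 A R^(2/3))]² = [0.013 × 34 / (1.486 × 8.664 × 1.16^(2/3))]² = 0.000967.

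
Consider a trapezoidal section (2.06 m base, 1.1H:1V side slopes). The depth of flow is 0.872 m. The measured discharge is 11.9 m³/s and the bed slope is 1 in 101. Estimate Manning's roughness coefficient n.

With bottom width b = 2.06 m and side slope z = 1.1: A = (b + zy)y = (2.06 + 1.1×0.872)×0.872 = 2.633 m²; P = b + 2y√(1+z²) = 2.06 + 2×0.872×1.487 = 4.653 m.
Hydraulic radius R = A/P = 2.633/4.653 = 0.5659 m.
Rearranging Manning's equation: n = (1/Q) A R^(2/3) S^(1/2) = (1/11.9) × 2.633 × 0.5659^(2/3) × √0.009901 = 0.0151.

n = 0.0151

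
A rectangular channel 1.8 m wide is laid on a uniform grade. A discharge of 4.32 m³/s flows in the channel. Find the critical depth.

y_c = 0.837 m

For a rectangular channel, critical depth y_c = (q²/g)^(1/3) where q = Q/b = 4.32/1.8 = 2.4 m²/s.
So y_c = (2.4²/9.81)^(1/3) = 0.837 m.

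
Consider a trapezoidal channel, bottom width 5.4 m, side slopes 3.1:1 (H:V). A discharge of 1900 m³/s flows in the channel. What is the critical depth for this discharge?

y_c = 8.66 m

At critical depth, Q² T / (g A³) = 1, i.e. A³/T = Q²/g = 1900²/9.81 = 368000.
At y = 6.29 m: A³/T = 86520 — short.
At y = 9.95 m: A³/T = 699100 — over.
At y = 8.66 m: A³/T = 368500 — ≈ 368000.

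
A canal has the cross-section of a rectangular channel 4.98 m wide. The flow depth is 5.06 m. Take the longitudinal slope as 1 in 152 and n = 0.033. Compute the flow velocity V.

V = 3.46 m/s

Flow area A = b·y = 4.98 × 5.06 = 25.2 m². Wetted perimeter P = b + 2y = 4.98 + 2×5.06 = 15.1 m.
Hydraulic radius R = A/P = 25.2/15.1 = 1.669 m.
From Manning's equation, V = (1/n) R^(2/3) S^(1/2) = (1/0.033) × 1.669^(2/3) × 0.006579^(1/2) = 3.46 m/s.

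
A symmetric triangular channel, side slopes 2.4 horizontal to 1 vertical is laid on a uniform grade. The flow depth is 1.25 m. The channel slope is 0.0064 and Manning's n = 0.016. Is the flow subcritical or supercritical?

For a triangular section with side slope z = 2.4: A = zy² = 2.4×1.25² = 3.75 m²; P = 2y√(1+z²) = 2×1.25×2.6 = 6.5 m.
Hydraulic radius R = A/P = 3.75/6.5 = 0.5769 m.
V = (1/n) R^(2/3) √S = (1/0.016) × 0.5769^(2/3) × √0.0064 = 3.465 m/s. Hydraulic depth D_h = A/T = 3.75/6 = 0.625 m.
Froude number Fr = V/√(g·D_h) = 3.465/√(9.81×0.625) = 1.4, which is greater than 1, so the flow is supercritical.

supercritical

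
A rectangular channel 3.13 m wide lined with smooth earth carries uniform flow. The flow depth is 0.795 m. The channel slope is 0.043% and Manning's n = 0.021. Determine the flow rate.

Flow area A = b·y = 3.13 × 0.795 = 2.488 m². Wetted perimeter P = b + 2y = 3.13 + 2×0.795 = 4.72 m.
Hydraulic radius R = A/P = 2.488/4.72 = 0.5272 m.
Manning's equation: Q = (1/n) A R^(2/3) S^(1/2) = (1/0.021) × 2.488 × 0.5272^(2/3) × 0.00043^(1/2) = 1.6 m³/s.

Q = 1.6 m³/s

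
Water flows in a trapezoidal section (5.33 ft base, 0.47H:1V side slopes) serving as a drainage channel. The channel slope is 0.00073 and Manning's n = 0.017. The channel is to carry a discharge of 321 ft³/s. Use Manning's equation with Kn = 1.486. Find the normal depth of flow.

Manning's equation rearranged: A R^(2/3) = nQ / (1.486·√S) = 0.017 × 321 / (1.486 × √0.00073) = 135.9.
At y = 6.15 ft: A R^(2/3) = 97.35 — short.
At y = 7.4 ft: A R^(2/3) = 135.8 — matches.

y_n = 7.4 ft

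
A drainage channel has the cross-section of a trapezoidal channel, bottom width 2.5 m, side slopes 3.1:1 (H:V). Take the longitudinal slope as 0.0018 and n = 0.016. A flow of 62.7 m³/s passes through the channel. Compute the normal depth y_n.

y_n = 2.21 m

Manning's equation rearranged: A R^(2/3) = nQ / (1·√S) = 0.016 × 62.7 / (√0.0018) = 23.65.
Trying y = 2.82 m: A R^(2/3) = 41.89 — too large.
Trying y = 1.92 m: A R^(2/3) = 17.1 — too small.
Trying y = 2.21 m: A R^(2/3) = 23.63 — ≈ 23.65.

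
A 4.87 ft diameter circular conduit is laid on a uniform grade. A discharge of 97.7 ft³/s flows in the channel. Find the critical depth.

At critical depth, Q² T / (g A³) = 1, i.e. A³/T = Q²/g = 97.7²/32.2 = 296.4.
Try y = 3.5 ft: A³/T = 671.9 — too large.
Try y = 1.99 ft: A³/T = 76.62 — too small.
Try y = 2.83 ft: A³/T = 294.6 — close enough.

y_c = 2.83 ft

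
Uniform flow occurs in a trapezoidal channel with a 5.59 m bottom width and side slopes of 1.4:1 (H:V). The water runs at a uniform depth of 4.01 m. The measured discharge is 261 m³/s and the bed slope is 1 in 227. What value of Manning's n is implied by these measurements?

n = 0.02

With bottom width b = 5.59 m and side slope z = 1.4: A = (b + zy)y = (5.59 + 1.4×4.01)×4.01 = 44.93 m²; P = b + 2y√(1+z²) = 5.59 + 2×4.01×1.72 = 19.39 m.
Hydraulic radius R = A/P = 44.93/19.39 = 2.317 m.
Rearranging Manning's equation: n = (1/Q) A R^(2/3) S^(1/2) = (1/261) × 44.93 × 2.317^(2/3) × √0.004405 = 0.02.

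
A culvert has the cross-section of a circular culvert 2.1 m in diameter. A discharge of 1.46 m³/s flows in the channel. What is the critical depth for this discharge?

y_c = 0.559 m

At critical depth, Q² T / (g A³) = 1, i.e. A³/T = Q²/g = 1.46²/9.81 = 0.2173.
Try y = 0.483 m: A³/T = 0.1233 — short.
Try y = 0.612 m: A³/T = 0.3099 — over.
Try y = 0.559 m: A³/T = 0.218 — ≈ 0.2173.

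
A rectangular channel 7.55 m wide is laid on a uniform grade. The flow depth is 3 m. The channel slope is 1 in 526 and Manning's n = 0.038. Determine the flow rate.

Flow area A = b·y = 7.55 × 3 = 22.65 m². Wetted perimeter P = b + 2y = 7.55 + 2×3 = 13.55 m.
Hydraulic radius R = A/P = 22.65/13.55 = 1.672 m.
Manning's equation: Q = (1/n) A R^(2/3) S^(1/2) = (1/0.038) × 22.65 × 1.672^(2/3) × 0.001901^(1/2) = 36.6 m³/s.

Q = 36.6 m³/s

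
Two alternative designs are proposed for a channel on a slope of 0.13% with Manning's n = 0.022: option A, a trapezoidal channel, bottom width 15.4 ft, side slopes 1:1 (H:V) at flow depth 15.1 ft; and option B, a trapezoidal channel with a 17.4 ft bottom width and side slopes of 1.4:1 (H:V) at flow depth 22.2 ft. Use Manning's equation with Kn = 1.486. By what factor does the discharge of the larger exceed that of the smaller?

2.99

Channel A: With bottom width b = 15.4 ft and side slope z = 1: A = (b + zy)y = (15.4 + 1×15.1)×15.1 = 460.6 ft²; P = b + 2y√(1+z²) = 15.4 + 2×15.1×1.414 = 58.11 ft. Hydraulic radius R = A/P = 460.6/58.11 = 7.926 ft. Q_A = (1.486/0.022)·460.6·7.926^(2/3)·√0.0013 = 4459 ft³/s.
Channel B: With bottom width b = 17.4 ft and side slope z = 1.4: A = (b + zy)y = (17.4 + 1.4×22.2)×22.2 = 1076 ft²; P = b + 2y√(1+z²) = 17.4 + 2×22.2×1.72 = 93.79 ft. Hydraulic radius R = A/P = 1076/93.79 = 11.48 ft. Q_B = (1.486/0.022)·1076·11.48^(2/3)·√0.0013 = 13340 ft³/s.
The larger discharge is 13340 ft³/s and the smaller is 4459 ft³/s; the ratio is 2.99.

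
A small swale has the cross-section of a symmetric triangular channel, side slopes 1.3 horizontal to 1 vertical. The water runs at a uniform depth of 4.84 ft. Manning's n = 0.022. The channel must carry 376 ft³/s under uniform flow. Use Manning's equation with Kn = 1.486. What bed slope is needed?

For a triangular section with side slope z = 1.3: A = zy² = 1.3×4.84² = 30.45 ft²; P = 2y√(1+z²) = 2×4.84×1.64 = 15.88 ft.
Hydraulic radius R = A/P = 30.45/15.88 = 1.918 ft.
From Manning's equation, S = [nQ / (1.486 A R^(2/3))]² = [0.022 × 376 / (1.486 × 30.45 × 1.918^(2/3))]² = 0.014.

S = 0.014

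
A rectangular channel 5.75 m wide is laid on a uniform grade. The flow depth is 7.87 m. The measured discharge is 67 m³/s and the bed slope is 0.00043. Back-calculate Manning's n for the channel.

Flow area A = b·y = 5.75 × 7.87 = 45.25 m². Wetted perimeter P = b + 2y = 5.75 + 2×7.87 = 21.49 m.
Hydraulic radius R = A/P = 45.25/21.49 = 2.106 m.
Rearranging Manning's equation: n = (1/Q) A R^(2/3) S^(1/2) = (1/67) × 45.25 × 2.106^(2/3) × √0.00043 = 0.023.

n = 0.023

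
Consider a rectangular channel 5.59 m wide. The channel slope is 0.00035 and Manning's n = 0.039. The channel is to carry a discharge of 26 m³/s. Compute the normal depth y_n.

y_n = 6.25 m

Manning's equation rearranged: A R^(2/3) = nQ / (1·√S) = 0.039 × 26 / (√0.00035) = 54.2.
Try y = 4.94 m: A R^(2/3) = 40.64 — short.
Try y = 6.25 m: A R^(2/3) = 54.18 — ≈ 54.2.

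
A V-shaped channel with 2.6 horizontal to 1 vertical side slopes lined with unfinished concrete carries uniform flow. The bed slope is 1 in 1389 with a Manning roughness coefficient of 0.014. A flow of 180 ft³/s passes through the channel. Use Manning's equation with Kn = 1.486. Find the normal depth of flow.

Manning's equation rearranged: A R^(2/3) = nQ / (1.486·√S) = 0.014 × 180 / (1.486 × √0.0007199) = 63.2.
Try y = 4.7 ft: A R^(2/3) = 96.96 — over.
Try y = 3.38 ft: A R^(2/3) = 40.25 — short.
Try y = 4 ft: A R^(2/3) = 63.07 — close enough.

y_n = 4 ft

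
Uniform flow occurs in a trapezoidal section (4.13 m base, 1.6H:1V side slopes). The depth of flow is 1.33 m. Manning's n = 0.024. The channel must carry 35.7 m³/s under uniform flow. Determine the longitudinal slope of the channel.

S = 0.012

With bottom width b = 4.13 m and side slope z = 1.6: A = (b + zy)y = (4.13 + 1.6×1.33)×1.33 = 8.323 m²; P = b + 2y√(1+z²) = 4.13 + 2×1.33×1.887 = 9.149 m.
Hydraulic radius R = A/P = 8.323/9.149 = 0.9097 m.
From Manning's equation, S = [nQ / (1 A R^(2/3))]² = [0.024 × 35.7 / (1 × 8.323 × 0.9097^(2/3))]² = 0.012.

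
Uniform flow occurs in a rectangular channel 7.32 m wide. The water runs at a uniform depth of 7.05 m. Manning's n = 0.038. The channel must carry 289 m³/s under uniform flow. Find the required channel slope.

S = 0.014

Flow area A = b·y = 7.32 × 7.05 = 51.61 m². Wetted perimeter P = b + 2y = 7.32 + 2×7.05 = 21.42 m.
Hydraulic radius R = A/P = 51.61/21.42 = 2.409 m.
From Manning's equation, S = [nQ / (1 A R^(2/3))]² = [0.038 × 289 / (1 × 51.61 × 2.409^(2/3))]² = 0.014.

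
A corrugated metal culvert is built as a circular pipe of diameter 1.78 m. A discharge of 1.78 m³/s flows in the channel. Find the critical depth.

y_c = 0.649 m

At critical depth, Q² T / (g A³) = 1, i.e. A³/T = Q²/g = 1.78²/9.81 = 0.323.
Try y = 0.583 m: A³/T = 0.2131 — short.
Try y = 0.715 m: A³/T = 0.468 — over.
Try y = 0.649 m: A³/T = 0.3224 — ≈ 0.323.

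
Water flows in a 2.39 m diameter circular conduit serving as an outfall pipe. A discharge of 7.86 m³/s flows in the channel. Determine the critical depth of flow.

At critical depth, Q² T / (g A³) = 1, i.e. A³/T = Q²/g = 7.86²/9.81 = 6.298.
Try y = 1.1 m: A³/T = 3.441 — short.
Try y = 1.52 m: A³/T = 11.86 — over.
Try y = 1.29 m: A³/T = 6.325 — ≈ 6.298.

y_c = 1.29 m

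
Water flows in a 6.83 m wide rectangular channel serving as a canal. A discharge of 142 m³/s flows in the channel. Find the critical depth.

For a rectangular channel, critical depth y_c = (q²/g)^(1/3) where q = Q/b = 142/6.83 = 20.79 m²/s.
So y_c = (20.79²/9.81)^(1/3) = 3.53 m.

y_c = 3.53 m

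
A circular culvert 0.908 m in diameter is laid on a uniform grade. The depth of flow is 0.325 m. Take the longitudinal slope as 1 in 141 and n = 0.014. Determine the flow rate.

For a circular section of diameter D = 0.908 m at depth y = 0.325 m, the central angle is θ = 2 arccos(1 − 2y/D) = 2.565 rad. Then A = (D²/8)(θ − sin θ) = 0.2082 m² and P = Dθ/2 = 1.165 m.
Hydraulic radius R = A/P = 0.2082/1.165 = 0.1788 m.
Manning's equation: Q = (1/n) A R^(2/3) S^(1/2) = (1/0.014) × 0.2082 × 0.1788^(2/3) × 0.007092^(1/2) = 0.398 m³/s.

Q = 0.398 m³/s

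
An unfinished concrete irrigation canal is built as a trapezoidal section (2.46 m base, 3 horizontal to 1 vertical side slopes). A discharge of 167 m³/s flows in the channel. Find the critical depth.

y_c = 3.25 m

At critical depth, Q² T / (g A³) = 1, i.e. A³/T = Q²/g = 167²/9.81 = 2843.
At y = 3.75 m: A³/T = 5445 — over.
At y = 2.79 m: A³/T = 1437 — short.
At y = 3.25 m: A³/T = 2846 — ≈ 2843.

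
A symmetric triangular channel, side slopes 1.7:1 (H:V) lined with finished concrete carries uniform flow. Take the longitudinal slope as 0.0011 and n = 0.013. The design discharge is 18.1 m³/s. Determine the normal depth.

Manning's equation rearranged: A R^(2/3) = nQ / (1·√S) = 0.013 × 18.1 / (√0.0011) = 7.095.
Trying y = 2.28 m: A R^(2/3) = 8.734 — over.
Trying y = 1.68 m: A R^(2/3) = 3.869 — short.
Trying y = 2.11 m: A R^(2/3) = 7.104 — ≈ 7.095.

y_n = 2.11 m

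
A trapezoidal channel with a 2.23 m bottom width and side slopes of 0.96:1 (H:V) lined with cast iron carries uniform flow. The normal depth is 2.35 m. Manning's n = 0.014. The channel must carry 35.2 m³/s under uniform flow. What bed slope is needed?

With bottom width b = 2.23 m and side slope z = 0.96: A = (b + zy)y = (2.23 + 0.96×2.35)×2.35 = 10.54 m²; P = b + 2y√(1+z²) = 2.23 + 2×2.35×1.386 = 8.745 m.
Hydraulic radius R = A/P = 10.54/8.745 = 1.205 m.
From Manning's equation, S = [nQ / (1 A R^(2/3))]² = [0.014 × 35.2 / (1 × 10.54 × 1.205^(2/3))]² = 0.0017.

S = 0.0017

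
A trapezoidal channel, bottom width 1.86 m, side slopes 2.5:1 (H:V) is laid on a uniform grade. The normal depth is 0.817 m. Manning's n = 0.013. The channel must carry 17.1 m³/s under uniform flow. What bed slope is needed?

S = 0.012

With bottom width b = 1.86 m and side slope z = 2.5: A = (b + zy)y = (1.86 + 2.5×0.817)×0.817 = 3.188 m²; P = b + 2y√(1+z²) = 1.86 + 2×0.817×2.693 = 6.26 m.
Hydraulic radius R = A/P = 3.188/6.26 = 0.5093 m.
From Manning's equation, S = [nQ / (1 A R^(2/3))]² = [0.013 × 17.1 / (1 × 3.188 × 0.5093^(2/3))]² = 0.012.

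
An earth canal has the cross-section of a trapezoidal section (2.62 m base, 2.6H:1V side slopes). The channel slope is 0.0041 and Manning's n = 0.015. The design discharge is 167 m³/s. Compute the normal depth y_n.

y_n = 2.88 m

Manning's equation rearranged: A R^(2/3) = nQ / (1·√S) = 0.015 × 167 / (√0.0041) = 39.12.
At y = 2.01 m: A R^(2/3) = 17.22 — short.
At y = 3.12 m: A R^(2/3) = 47.21 — over.
At y = 2.88 m: A R^(2/3) = 39.15 — close enough.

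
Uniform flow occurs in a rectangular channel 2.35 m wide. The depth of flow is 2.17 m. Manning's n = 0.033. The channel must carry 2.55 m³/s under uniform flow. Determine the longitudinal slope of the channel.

S = 0.000391

Flow area A = b·y = 2.35 × 2.17 = 5.099 m². Wetted perimeter P = b + 2y = 2.35 + 2×2.17 = 6.69 m.
Hydraulic radius R = A/P = 5.099/6.69 = 0.7623 m.
From Manning's equation, S = [nQ / (1 A R^(2/3))]² = [0.033 × 2.55 / (1 × 5.099 × 0.7623^(2/3))]² = 0.000391.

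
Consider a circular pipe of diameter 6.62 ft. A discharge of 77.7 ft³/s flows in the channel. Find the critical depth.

y_c = 2.29 ft

At critical depth, Q² T / (g A³) = 1, i.e. A³/T = Q²/g = 77.7²/32.2 = 187.5.
Try y = 2.91 ft: A³/T = 470.5 — high.
Try y = 2.03 ft: A³/T = 117.5 — low.
Try y = 2.29 ft: A³/T = 187.3 — matches.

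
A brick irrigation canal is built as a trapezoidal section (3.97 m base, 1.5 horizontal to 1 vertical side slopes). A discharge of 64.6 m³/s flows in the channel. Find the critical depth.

At critical depth, Q² T / (g A³) = 1, i.e. A³/T = Q²/g = 64.6²/9.81 = 425.4.
At y = 2.66 m: A³/T = 794.4 — high.
At y = 1.96 m: A³/T = 252.2 — low.
At y = 2.26 m: A³/T = 428.1 — ≈ 425.4.

y_c = 2.26 m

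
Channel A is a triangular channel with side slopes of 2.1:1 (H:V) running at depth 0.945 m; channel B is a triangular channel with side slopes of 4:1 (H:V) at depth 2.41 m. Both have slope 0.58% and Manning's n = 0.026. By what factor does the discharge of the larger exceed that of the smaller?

Channel A: For a triangular section with side slope z = 2.1: A = zy² = 2.1×0.945² = 1.875 m²; P = 2y√(1+z²) = 2×0.945×2.326 = 4.396 m. Hydraulic radius R = A/P = 1.875/4.396 = 0.4266 m. Q_A = (1/0.026)·1.875·0.4266^(2/3)·√0.0058 = 3.113 m³/s.
Channel B: For a triangular section with side slope z = 4: A = zy² = 4×2.41² = 23.23 m²; P = 2y√(1+z²) = 2×2.41×4.123 = 19.87 m. Hydraulic radius R = A/P = 23.23/19.87 = 1.169 m. Q_B = (1/0.026)·23.23·1.169^(2/3)·√0.0058 = 75.52 m³/s.
The larger discharge is 75.52 m³/s and the smaller is 3.113 m³/s; the ratio is 24.3.

24.3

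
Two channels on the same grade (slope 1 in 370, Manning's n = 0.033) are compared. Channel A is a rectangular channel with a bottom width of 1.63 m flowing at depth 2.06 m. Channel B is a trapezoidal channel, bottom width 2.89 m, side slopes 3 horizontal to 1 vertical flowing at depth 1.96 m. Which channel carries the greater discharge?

channel B

Channel A: Flow area A = b·y = 1.63 × 2.06 = 3.358 m². Wetted perimeter P = b + 2y = 1.63 + 2×2.06 = 5.75 m. Hydraulic radius R = A/P = 3.358/5.75 = 0.584 m. Q_A = (1/0.033)·3.358·0.584^(2/3)·√0.002703 = 3.696 m³/s.
Channel B: With bottom width b = 2.89 m and side slope z = 3: A = (b + zy)y = (2.89 + 3×1.96)×1.96 = 17.19 m²; P = b + 2y√(1+z²) = 2.89 + 2×1.96×3.162 = 15.29 m. Hydraulic radius R = A/P = 17.19/15.29 = 1.124 m. Q_B = (1/0.033)·17.19·1.124^(2/3)·√0.002703 = 29.28 m³/s.
Q_A = 3.696 m³/s vs Q_B = 29.28 m³/s, so channel B carries more.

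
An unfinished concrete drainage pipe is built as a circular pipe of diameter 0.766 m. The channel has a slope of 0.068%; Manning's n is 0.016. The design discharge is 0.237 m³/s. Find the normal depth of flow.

Manning's equation rearranged: A R^(2/3) = nQ / (1·√S) = 0.016 × 0.237 / (√0.00068) = 0.1454.
At y = 0.712 m: A R^(2/3) = 0.1646 — over.
At y = 0.442 m: A R^(2/3) = 0.09681 — short.
At y = 0.596 m: A R^(2/3) = 0.1455 — ≈ 0.1454.

y_n = 0.596 m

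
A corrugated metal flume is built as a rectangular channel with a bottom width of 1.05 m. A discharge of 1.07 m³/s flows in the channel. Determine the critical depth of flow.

y_c = 0.473 m

For a rectangular channel, critical depth y_c = (q²/g)^(1/3) where q = Q/b = 1.07/1.05 = 1.019 m²/s.
So y_c = (1.019²/9.81)^(1/3) = 0.473 m.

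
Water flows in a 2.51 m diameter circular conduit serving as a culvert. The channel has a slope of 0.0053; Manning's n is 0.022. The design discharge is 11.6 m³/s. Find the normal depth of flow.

Manning's equation rearranged: A R^(2/3) = nQ / (1·√S) = 0.022 × 11.6 / (√0.0053) = 3.505.
Try y = 2.33 m: A R^(2/3) = 3.899 — over.
Try y = 1.36 m: A R^(2/3) = 2.073 — short.
Try y = 1.99 m: A R^(2/3) = 3.513 — close enough.

y_n = 1.99 m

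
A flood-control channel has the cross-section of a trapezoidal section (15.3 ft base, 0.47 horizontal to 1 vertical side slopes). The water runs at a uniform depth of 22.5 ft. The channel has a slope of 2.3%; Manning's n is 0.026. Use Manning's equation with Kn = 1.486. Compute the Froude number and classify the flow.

With bottom width b = 15.3 ft and side slope z = 0.47: A = (b + zy)y = (15.3 + 0.47×22.5)×22.5 = 582.2 ft²; P = b + 2y√(1+z²) = 15.3 + 2×22.5×1.105 = 65.02 ft.
Hydraulic radius R = A/P = 582.2/65.02 = 8.954 ft.
V = (1.486/n) R^(2/3) √S = (1.486/0.026) × 8.954^(2/3) × √0.023 = 37.37 ft/s. Hydraulic depth D_h = A/T = 582.2/36.45 = 15.97 ft.
Froude number Fr = V/√(g·D_h) = 37.37/√(32.2×15.97) = 1.65, which is greater than 1, so the flow is supercritical.

supercritical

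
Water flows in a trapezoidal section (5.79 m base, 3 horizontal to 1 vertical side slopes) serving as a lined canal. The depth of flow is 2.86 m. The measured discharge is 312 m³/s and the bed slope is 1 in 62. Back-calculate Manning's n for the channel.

With bottom width b = 5.79 m and side slope z = 3: A = (b + zy)y = (5.79 + 3×2.86)×2.86 = 41.1 m²; P = b + 2y√(1+z²) = 5.79 + 2×2.86×3.162 = 23.88 m.
Hydraulic radius R = A/P = 41.1/23.88 = 1.721 m.
Rearranging Manning's equation: n = (1/Q) A R^(2/3) S^(1/2) = (1/312) × 41.1 × 1.721^(2/3) × √0.01613 = 0.024.

n = 0.024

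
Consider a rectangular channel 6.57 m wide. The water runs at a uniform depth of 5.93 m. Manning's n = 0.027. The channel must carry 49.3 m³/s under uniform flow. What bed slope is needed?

S = 0.00043

Flow area A = b·y = 6.57 × 5.93 = 38.96 m². Wetted perimeter P = b + 2y = 6.57 + 2×5.93 = 18.43 m.
Hydraulic radius R = A/P = 38.96/18.43 = 2.114 m.
From Manning's equation, S = [nQ / (1 A R^(2/3))]² = [0.027 × 49.3 / (1 × 38.96 × 2.114^(2/3))]² = 0.00043.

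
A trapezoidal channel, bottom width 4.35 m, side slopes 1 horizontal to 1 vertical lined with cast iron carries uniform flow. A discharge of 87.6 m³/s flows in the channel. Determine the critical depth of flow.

At critical depth, Q² T / (g A³) = 1, i.e. A³/T = Q²/g = 87.6²/9.81 = 782.2.
Try y = 3.32 m: A³/T = 1502 — high.
Try y = 2.78 m: A³/T = 785.8 — ≈ 782.2.

y_c = 2.78 m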